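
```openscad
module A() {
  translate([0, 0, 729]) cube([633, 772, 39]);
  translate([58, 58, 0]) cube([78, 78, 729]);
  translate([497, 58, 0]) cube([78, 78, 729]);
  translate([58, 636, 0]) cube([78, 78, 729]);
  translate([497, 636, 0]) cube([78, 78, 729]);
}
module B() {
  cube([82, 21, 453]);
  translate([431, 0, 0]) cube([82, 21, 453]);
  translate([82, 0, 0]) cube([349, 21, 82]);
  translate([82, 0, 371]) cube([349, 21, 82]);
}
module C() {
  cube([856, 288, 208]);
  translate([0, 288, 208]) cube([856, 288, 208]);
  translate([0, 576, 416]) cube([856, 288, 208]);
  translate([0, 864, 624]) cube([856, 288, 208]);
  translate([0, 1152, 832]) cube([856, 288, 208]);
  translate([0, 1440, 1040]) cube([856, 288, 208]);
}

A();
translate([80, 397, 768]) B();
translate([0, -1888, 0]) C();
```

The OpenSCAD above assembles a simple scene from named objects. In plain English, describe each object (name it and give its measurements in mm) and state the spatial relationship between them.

A is a table with a 633×772 mm rectangular top, 39 mm thick, top surface at z = 768 mm, supported by four 78×78 mm square legs, each inset 58 mm from the nearest pair of top edges, running from the floor.

B is a rectangular picture frame lying in the x–z plane (depth along y). The opening is 349 mm wide (x) by 289 mm tall (z), surrounded by a border 82 mm wide on all four sides. The frame is 21 mm deep and is made of two full-height vertical stiles with two horizontal rails fitted between them.

C is a straight staircase of 6 solid steps. Each step is 856 mm wide (x), 288 mm deep (y, the going) and 208 mm tall (the rise). The first step rests on the floor; each subsequent step sits one going further in +y and one rise higher in +z, directly behind and above the previous step with no overlap.

The picture frame is on top of the table. The staircase is on the floor beside the table on its −y side.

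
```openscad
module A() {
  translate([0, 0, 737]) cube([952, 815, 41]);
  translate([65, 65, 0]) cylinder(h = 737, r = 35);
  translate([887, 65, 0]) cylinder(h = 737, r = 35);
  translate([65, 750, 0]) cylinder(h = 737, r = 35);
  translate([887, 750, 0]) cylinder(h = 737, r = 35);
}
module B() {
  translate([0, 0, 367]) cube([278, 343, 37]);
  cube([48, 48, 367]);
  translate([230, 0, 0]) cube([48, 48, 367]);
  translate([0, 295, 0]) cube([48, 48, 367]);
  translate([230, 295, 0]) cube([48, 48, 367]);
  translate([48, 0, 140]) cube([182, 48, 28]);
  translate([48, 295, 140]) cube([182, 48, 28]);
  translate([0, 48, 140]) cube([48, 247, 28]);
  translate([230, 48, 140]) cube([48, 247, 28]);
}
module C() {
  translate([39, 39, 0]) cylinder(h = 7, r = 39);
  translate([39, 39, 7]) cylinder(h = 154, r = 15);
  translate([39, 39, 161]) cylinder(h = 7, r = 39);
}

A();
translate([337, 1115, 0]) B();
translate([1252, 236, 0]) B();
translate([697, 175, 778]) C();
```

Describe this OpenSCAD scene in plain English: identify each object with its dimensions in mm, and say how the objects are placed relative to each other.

A is a rectangular dining table. The top is 952×815×41 mm with its upper surface at z = 778 mm. It stands on four round legs of 70 mm diameter, each leg's bounding box inset 30 mm from the nearest pair of top edges, running from the floor to the underside of the top.

B is a four-legged stool. The seat is a 278×343×37 mm slab whose top surface is at z = 404 mm; four square legs, each 48×48 mm in cross-section, run from the floor (z = 0) to the underside of the seat, each flush with a corner of the seat. Four stretchers, 48 mm wide and 28 mm tall, connect adjacent legs with their undersides at z = 140 mm, each running between the inner faces of the legs it joins and aligned with the legs' outer faces on the other axis.

C is a spool: two coaxial disc flanges of radius 39 mm and thickness 7 mm, joined by a core cylinder of radius 15 mm and height 154 mm. The lower flange rests on z = 0 and the three cylinders share a vertical axis.

Two stools sit around the table at the +y, +x sides. The spool is on top of the table.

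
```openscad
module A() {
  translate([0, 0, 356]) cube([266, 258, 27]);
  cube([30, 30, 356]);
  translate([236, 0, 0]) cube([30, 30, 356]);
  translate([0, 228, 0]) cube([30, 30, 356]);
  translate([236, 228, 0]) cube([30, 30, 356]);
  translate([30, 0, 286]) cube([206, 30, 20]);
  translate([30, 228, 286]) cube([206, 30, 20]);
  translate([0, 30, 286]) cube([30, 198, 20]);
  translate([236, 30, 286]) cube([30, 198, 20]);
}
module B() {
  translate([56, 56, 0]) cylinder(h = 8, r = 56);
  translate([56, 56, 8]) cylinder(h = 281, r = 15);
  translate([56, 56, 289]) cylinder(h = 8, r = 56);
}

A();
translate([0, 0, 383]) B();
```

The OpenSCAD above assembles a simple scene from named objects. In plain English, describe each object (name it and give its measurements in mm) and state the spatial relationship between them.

A is a four-legged stool. The seat is 266×258 mm, 27 mm thick, top at z = 383 mm. It stands on four square legs, each 30×30 mm in cross-section, from z = 0 to the seat underside, each flush with a corner of the seat. Four stretchers, 30 mm wide and 20 mm tall, connect adjacent legs with their undersides at z = 286 mm, each running between the inner faces of the legs it joins and aligned with the legs' outer faces on the other axis.

B is a spool: two coaxial disc flanges of radius 56 mm and thickness 8 mm, joined by a core cylinder of radius 15 mm and height 281 mm. The lower flange rests on z = 0 and the three cylinders share a vertical axis.

The spool is on top of the stool.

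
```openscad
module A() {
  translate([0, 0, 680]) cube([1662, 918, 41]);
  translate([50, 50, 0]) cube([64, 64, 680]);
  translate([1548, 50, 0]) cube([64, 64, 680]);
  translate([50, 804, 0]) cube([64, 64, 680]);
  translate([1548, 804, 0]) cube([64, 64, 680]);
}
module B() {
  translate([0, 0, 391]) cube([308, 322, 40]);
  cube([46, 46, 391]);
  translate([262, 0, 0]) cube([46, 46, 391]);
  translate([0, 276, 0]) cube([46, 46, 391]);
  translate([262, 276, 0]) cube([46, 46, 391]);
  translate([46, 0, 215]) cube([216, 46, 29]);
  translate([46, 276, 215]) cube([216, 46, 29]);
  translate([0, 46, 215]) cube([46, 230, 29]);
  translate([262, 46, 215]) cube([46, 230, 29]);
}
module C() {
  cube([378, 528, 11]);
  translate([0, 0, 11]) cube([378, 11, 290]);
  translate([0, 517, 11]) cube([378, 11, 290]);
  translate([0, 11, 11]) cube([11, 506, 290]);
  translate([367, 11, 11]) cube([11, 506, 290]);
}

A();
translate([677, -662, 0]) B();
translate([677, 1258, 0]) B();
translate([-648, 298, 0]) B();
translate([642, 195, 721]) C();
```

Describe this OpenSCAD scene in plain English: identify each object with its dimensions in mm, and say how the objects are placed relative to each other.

A is a table with a 1662×918 mm rectangular top, 41 mm thick, top surface at z = 721 mm, supported by four 64×64 mm square legs, each inset 50 mm from the nearest pair of top edges, running from the floor.

B is a simple wooden stool: a rectangular seat 308 mm (x) by 322 mm (y), 40 mm thick, top face at z = 431 mm, on four square legs, each 46×46 mm in cross-section. The legs rest on z = 0, each flush with a corner of the seat. Four stretchers, 46 mm wide and 29 mm tall, connect adjacent legs with their undersides at z = 215 mm, each running between the inner faces of the legs it joins and aligned with the legs' outer faces on the other axis.

C is an open-topped rectangular box: outside dimensions 378×528×301 mm, with a uniform wall and base thickness of 11 mm. The base is a full 378×528 slab on the floor; four walls sit on top of the base. The front and back walls (the −y and +y sides) span the full width; the two side walls fit between them.

Three stools sit around the table at the −y, +y, −x sides. The open box is on top of the table, centred.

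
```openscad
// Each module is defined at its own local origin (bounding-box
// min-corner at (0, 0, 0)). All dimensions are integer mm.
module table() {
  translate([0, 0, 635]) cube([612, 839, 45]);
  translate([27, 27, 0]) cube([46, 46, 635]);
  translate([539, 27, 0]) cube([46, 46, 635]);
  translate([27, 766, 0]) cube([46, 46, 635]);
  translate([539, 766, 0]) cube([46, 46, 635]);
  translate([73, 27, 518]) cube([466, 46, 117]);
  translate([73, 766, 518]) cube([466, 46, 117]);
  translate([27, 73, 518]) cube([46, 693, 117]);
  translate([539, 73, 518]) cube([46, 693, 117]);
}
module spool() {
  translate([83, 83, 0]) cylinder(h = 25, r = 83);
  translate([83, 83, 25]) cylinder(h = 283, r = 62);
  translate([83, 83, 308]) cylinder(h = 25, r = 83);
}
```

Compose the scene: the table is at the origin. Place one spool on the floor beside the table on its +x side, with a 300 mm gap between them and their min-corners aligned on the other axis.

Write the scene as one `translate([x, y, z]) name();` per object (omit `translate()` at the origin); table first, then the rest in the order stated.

table();
translate([912, 0, 0]) spool();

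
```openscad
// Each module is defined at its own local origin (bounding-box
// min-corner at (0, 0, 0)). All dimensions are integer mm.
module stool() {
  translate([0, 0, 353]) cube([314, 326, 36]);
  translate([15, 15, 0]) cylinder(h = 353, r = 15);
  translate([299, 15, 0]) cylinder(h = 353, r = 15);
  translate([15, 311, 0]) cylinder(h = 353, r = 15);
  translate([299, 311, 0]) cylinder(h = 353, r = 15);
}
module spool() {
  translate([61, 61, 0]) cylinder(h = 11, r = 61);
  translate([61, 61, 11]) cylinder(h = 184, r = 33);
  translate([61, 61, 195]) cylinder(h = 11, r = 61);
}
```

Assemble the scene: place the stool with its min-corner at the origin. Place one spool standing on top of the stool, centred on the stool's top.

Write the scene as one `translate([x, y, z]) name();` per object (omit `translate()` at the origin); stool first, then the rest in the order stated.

stool();
translate([96, 102, 389]) spool();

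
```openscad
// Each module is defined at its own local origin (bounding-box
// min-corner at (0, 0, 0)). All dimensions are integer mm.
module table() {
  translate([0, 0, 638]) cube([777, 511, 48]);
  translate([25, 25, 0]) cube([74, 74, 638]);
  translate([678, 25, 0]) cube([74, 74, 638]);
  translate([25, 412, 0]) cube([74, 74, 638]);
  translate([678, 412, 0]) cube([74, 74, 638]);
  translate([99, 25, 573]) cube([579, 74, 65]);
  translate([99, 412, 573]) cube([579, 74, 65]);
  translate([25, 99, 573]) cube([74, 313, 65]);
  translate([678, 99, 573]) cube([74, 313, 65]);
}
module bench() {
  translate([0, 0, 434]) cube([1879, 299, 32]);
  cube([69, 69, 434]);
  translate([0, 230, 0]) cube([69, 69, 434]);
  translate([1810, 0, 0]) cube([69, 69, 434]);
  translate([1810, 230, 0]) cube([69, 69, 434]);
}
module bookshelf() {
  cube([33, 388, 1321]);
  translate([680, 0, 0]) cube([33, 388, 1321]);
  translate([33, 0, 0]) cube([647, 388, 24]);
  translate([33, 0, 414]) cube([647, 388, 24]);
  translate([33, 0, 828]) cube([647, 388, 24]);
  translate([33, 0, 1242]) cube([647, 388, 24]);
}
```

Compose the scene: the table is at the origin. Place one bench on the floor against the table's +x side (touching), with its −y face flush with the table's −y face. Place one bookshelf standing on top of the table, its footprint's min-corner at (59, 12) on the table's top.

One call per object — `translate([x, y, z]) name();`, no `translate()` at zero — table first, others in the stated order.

table();
translate([777, 0, 0]) bench();
translate([59, 12, 686]) bookshelf();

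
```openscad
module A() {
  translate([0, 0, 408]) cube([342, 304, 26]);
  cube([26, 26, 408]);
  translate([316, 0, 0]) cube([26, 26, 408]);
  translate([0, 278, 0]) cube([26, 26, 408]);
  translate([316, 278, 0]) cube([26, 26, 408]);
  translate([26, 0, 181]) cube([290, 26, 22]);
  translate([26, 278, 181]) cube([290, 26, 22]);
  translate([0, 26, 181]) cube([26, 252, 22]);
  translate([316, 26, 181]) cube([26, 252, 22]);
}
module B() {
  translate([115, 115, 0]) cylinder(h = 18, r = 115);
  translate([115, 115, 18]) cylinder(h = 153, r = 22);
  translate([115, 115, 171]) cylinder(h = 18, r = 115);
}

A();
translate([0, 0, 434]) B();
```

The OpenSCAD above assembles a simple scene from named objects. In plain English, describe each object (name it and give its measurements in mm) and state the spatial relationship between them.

A is a simple wooden stool: a rectangular seat 342 mm (x) by 304 mm (y), 26 mm thick, top face at z = 434 mm, on four square legs, each 26×26 mm in cross-section. The legs rest on z = 0, each flush with a corner of the seat. Four stretchers, 26 mm wide and 22 mm tall, connect adjacent legs with their undersides at z = 181 mm, each running between the inner faces of the legs it joins and aligned with the legs' outer faces on the other axis.

B is a spool: two coaxial disc flanges of radius 115 mm and thickness 18 mm, joined by a core cylinder of radius 22 mm and height 153 mm. The lower flange rests on z = 0 and the three cylinders share a vertical axis.

The spool is on top of the stool.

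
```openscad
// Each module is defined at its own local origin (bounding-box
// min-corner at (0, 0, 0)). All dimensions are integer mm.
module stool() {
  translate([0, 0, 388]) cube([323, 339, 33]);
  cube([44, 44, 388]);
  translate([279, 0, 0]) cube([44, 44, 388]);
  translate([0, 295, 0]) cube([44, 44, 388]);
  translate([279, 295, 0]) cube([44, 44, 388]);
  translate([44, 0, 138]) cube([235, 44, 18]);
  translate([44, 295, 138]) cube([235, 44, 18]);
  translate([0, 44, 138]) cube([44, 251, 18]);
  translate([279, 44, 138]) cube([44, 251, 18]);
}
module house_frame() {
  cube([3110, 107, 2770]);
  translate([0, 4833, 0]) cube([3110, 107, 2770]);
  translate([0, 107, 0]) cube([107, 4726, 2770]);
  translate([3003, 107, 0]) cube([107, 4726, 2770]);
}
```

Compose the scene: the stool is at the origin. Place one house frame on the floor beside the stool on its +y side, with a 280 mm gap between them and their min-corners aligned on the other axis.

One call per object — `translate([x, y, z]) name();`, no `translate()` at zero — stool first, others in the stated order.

stool();
translate([0, 619, 0]) house_frame();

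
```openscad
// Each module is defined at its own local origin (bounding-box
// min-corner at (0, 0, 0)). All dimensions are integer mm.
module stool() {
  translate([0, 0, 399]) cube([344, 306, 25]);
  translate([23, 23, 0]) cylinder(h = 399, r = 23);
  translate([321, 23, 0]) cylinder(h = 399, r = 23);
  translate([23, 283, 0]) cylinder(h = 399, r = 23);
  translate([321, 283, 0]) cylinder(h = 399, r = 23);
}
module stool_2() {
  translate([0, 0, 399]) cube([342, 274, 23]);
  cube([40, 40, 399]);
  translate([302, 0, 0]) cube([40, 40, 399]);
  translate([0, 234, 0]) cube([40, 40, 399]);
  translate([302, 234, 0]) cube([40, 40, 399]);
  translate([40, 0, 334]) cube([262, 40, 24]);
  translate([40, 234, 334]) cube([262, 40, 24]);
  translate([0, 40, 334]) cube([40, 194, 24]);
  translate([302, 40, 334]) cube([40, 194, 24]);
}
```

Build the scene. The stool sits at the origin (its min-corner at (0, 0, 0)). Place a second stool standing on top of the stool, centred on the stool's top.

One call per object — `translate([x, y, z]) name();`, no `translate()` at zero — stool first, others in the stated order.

stool();
translate([1, 16, 424]) stool_2();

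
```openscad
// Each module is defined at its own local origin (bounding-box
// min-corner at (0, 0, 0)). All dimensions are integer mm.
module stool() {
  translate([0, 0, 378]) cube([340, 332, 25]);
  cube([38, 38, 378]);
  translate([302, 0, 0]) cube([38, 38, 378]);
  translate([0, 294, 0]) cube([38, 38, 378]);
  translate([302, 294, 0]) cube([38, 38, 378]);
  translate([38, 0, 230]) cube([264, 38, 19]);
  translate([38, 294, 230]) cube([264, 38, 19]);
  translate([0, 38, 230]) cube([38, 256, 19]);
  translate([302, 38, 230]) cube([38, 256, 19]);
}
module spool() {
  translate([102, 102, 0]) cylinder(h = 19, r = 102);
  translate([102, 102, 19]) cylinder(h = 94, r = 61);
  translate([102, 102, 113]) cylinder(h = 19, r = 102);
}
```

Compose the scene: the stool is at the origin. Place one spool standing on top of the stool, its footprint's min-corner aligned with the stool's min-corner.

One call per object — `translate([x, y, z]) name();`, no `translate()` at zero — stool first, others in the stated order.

stool();
translate([0, 0, 403]) spool();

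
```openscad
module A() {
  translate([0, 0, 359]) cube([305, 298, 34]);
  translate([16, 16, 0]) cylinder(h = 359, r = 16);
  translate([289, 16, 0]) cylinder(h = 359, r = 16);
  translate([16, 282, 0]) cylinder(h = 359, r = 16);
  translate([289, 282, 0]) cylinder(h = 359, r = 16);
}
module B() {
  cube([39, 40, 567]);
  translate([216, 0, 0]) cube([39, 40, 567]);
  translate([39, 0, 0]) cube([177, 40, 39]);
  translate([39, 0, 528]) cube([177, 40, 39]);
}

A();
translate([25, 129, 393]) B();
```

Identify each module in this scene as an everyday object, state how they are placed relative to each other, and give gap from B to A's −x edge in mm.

The picture frame's min-x is at 25; the stool's min-x is 0; gap = 25 mm.

A is a stool. B is a picture frame. The picture frame is on top of the stool, centred. The gap from the picture frame to the stool's −x edge is 25 mm.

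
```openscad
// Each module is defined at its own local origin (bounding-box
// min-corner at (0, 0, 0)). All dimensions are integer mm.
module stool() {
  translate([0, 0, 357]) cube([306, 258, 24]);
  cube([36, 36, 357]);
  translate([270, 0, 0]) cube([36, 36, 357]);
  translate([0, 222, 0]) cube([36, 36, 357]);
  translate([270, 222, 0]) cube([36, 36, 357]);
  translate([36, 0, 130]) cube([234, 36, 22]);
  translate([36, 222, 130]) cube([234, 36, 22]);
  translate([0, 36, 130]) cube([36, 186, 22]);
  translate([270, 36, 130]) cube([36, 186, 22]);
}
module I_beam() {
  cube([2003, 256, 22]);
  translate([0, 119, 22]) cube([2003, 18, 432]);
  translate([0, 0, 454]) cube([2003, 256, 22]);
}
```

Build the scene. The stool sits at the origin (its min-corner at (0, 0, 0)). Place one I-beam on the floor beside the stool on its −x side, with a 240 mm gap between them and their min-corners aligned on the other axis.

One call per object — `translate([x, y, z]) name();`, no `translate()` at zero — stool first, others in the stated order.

stool();
translate([-2243, 0, 0]) I_beam();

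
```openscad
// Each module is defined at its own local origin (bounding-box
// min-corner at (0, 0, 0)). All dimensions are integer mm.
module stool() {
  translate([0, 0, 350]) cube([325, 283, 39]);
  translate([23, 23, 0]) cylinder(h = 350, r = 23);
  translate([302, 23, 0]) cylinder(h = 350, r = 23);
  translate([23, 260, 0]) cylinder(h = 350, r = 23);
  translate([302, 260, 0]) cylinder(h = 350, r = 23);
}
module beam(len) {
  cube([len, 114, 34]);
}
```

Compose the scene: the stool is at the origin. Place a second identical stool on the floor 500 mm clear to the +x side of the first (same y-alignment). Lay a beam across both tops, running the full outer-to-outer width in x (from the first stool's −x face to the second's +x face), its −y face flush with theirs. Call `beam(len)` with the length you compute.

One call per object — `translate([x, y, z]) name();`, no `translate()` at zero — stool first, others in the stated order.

stool();
translate([825, 0, 0]) stool();
translate([0, 0, 389]) beam(1150);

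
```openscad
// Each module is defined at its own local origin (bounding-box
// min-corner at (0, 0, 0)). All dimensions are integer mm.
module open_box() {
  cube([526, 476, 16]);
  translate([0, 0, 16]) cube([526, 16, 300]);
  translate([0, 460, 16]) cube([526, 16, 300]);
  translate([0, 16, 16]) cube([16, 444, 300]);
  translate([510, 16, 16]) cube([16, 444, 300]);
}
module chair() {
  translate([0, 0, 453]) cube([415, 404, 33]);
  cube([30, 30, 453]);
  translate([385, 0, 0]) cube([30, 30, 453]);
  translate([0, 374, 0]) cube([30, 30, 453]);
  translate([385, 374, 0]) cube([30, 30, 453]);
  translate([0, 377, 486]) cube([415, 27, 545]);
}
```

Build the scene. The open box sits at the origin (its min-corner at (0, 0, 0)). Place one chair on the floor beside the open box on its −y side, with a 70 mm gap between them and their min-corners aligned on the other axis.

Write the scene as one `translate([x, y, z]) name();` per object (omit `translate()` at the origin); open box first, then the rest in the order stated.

open_box();
translate([0, -474, 0]) chair();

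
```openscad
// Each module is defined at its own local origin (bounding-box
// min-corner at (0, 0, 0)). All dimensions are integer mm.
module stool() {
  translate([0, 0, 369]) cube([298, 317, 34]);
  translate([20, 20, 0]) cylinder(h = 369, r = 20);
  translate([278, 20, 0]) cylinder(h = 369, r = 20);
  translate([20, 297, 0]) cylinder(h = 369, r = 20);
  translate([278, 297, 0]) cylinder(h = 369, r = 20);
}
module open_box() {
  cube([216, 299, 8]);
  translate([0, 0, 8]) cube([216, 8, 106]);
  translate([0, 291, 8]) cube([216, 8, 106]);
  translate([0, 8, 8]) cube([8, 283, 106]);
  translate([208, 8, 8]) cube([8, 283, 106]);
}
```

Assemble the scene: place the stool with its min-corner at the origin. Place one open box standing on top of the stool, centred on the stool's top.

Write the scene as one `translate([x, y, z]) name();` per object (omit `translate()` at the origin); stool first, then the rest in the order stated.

stool();
translate([41, 9, 403]) open_box();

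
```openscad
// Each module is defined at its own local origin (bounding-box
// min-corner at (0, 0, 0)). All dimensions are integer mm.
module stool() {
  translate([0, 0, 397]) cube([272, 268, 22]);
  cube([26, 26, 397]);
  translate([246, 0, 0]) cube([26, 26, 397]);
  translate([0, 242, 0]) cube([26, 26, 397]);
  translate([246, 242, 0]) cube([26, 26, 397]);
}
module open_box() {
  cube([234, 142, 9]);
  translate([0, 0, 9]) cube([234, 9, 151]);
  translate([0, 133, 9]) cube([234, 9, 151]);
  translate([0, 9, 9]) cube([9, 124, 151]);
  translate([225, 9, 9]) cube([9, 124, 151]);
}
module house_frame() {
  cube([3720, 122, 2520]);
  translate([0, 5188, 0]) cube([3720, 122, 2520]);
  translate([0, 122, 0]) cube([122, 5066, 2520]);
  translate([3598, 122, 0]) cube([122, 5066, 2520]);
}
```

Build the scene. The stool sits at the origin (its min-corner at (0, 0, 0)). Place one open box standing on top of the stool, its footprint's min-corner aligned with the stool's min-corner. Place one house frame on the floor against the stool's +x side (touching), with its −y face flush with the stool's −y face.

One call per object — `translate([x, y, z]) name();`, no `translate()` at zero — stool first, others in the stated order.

stool();
translate([0, 0, 419]) open_box();
translate([272, 0, 0]) house_frame();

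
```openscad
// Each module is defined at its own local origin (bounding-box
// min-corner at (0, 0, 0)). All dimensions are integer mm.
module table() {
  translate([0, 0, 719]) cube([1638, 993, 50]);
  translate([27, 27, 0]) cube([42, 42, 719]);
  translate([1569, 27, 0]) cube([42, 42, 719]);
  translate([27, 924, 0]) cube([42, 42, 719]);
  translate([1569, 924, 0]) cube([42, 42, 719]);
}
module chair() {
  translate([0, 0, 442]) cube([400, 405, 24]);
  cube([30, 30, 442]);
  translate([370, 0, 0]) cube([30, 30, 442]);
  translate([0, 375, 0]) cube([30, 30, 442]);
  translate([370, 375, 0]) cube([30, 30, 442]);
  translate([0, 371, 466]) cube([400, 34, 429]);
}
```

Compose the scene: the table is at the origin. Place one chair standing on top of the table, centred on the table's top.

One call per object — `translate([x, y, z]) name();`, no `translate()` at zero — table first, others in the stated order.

table();
translate([619, 294, 769]) chair();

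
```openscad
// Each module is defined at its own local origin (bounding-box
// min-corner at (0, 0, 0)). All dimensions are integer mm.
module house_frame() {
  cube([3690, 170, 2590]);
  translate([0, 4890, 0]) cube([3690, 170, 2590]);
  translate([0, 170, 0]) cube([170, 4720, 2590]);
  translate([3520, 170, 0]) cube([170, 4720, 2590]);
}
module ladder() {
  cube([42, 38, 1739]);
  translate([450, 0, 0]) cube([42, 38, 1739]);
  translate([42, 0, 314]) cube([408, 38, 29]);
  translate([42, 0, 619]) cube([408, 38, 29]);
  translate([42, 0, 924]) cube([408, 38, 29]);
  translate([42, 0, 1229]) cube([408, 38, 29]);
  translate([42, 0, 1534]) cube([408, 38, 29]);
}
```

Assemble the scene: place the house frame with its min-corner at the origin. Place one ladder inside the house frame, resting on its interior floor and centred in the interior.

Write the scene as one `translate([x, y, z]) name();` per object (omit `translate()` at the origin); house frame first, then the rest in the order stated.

house_frame();
translate([1599, 2511, 0]) ladder();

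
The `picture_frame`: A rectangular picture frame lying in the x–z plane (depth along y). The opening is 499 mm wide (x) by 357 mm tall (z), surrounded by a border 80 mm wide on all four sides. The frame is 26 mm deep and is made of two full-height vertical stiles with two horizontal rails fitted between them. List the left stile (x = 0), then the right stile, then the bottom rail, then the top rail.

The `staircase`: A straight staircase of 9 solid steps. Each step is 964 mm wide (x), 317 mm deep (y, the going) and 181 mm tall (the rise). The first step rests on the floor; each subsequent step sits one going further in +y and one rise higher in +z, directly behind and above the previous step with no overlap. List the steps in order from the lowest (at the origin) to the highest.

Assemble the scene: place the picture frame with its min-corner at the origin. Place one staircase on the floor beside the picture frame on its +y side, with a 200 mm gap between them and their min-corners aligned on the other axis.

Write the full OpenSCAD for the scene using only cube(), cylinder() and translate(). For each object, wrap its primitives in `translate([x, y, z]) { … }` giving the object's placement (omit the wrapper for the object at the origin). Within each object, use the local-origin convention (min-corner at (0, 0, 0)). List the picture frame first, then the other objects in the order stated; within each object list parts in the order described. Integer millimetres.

cube([80, 26, 517]);
translate([579, 0, 0]) cube([80, 26, 517]);
translate([80, 0, 0]) cube([499, 26, 80]);
translate([80, 0, 437]) cube([499, 26, 80]);
translate([0, 226, 0]) {
  cube([964, 317, 181]);
  translate([0, 317, 181]) cube([964, 317, 181]);
  translate([0, 634, 362]) cube([964, 317, 181]);
  translate([0, 951, 543]) cube([964, 317, 181]);
  translate([0, 1268, 724]) cube([964, 317, 181]);
  translate([0, 1585, 905]) cube([964, 317, 181]);
  translate([0, 1902, 1086]) cube([964, 317, 181]);
  translate([0, 2219, 1267]) cube([964, 317, 181]);
  translate([0, 2536, 1448]) cube([964, 317, 181]);
}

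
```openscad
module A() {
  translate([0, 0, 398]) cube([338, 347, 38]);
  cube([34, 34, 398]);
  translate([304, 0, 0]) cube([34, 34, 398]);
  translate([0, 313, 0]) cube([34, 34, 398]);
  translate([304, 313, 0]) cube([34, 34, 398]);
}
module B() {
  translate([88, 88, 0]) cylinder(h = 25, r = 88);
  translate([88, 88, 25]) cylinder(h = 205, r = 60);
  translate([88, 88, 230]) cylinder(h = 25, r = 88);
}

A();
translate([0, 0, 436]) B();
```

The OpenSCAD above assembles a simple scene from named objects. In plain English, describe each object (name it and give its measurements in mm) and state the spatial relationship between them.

A is a four-legged stool. The seat is 338×347 mm, 38 mm thick, top at z = 436 mm. It stands on four square legs, each 34×34 mm in cross-section, from z = 0 to the seat underside, each flush with a corner of the seat.

B is a spool: two coaxial disc flanges of radius 88 mm and thickness 25 mm, joined by a core cylinder of radius 60 mm and height 205 mm. The lower flange rests on z = 0 and the three cylinders share a vertical axis.

The spool is on top of the stool.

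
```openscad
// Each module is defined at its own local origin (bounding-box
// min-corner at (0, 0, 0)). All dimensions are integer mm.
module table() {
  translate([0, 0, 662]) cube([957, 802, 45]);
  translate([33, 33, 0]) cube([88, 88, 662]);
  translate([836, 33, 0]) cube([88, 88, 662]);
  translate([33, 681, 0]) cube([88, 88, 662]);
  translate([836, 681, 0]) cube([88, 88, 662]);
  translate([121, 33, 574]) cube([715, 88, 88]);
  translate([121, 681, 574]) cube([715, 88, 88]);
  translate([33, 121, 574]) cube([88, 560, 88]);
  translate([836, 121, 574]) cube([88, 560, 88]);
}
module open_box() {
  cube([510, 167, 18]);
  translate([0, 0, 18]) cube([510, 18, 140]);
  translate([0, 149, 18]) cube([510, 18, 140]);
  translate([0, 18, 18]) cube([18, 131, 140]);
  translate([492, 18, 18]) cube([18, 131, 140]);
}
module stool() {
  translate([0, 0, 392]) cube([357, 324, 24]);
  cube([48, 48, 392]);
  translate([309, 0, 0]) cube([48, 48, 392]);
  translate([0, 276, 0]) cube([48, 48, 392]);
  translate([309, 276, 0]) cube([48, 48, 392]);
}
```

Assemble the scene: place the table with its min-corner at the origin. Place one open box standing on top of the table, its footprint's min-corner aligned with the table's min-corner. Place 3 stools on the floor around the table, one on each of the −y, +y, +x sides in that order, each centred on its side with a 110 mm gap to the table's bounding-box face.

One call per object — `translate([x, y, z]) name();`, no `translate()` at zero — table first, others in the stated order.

table();
translate([0, 0, 707]) open_box();
translate([300, -434, 0]) stool();
translate([300, 912, 0]) stool();
translate([1067, 239, 0]) stool();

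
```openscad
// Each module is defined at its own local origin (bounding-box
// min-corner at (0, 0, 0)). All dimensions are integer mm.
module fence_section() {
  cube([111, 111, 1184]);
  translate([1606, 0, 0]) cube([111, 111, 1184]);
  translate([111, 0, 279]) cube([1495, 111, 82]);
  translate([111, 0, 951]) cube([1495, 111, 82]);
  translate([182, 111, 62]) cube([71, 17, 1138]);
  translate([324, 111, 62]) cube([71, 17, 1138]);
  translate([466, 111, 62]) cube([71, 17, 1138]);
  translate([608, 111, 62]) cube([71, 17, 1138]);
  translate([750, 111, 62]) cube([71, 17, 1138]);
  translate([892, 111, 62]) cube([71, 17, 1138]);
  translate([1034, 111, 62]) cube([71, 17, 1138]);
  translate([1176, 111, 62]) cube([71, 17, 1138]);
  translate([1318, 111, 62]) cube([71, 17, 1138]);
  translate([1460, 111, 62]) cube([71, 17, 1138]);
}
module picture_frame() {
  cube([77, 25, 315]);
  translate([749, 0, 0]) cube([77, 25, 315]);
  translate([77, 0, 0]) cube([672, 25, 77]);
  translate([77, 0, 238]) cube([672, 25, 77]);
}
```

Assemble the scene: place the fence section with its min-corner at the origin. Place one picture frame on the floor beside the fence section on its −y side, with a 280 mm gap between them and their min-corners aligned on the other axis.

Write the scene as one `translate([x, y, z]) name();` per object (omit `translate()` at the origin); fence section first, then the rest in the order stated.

fence_section();
translate([0, -305, 0]) picture_frame();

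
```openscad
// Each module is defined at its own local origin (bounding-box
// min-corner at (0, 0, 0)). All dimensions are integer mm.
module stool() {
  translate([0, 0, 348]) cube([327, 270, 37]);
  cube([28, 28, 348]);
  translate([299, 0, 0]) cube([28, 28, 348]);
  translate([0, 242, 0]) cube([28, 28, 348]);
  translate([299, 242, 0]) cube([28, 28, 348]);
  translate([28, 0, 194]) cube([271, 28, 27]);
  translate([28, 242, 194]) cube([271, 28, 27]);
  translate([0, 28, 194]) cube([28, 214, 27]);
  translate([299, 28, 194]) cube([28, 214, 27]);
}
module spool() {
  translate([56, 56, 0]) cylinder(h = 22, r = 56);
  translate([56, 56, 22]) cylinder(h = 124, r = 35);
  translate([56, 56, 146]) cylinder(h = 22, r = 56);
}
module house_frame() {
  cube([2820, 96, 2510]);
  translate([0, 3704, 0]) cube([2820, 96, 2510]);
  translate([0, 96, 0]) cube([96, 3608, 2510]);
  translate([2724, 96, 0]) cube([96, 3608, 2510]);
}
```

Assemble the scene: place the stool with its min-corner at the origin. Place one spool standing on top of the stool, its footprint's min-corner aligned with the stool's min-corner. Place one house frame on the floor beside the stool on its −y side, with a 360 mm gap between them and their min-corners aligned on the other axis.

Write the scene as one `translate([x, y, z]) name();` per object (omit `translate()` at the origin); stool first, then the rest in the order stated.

stool();
translate([0, 0, 385]) spool();
translate([0, -4160, 0]) house_frame();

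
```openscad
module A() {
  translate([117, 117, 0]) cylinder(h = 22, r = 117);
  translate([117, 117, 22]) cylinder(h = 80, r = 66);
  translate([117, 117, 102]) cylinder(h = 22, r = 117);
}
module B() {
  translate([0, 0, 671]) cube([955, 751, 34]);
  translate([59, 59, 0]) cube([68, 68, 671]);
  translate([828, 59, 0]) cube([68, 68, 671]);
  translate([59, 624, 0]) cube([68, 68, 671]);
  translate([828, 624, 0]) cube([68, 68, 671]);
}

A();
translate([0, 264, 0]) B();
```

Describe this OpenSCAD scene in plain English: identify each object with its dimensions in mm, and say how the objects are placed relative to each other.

A is a spool: two coaxial disc flanges of radius 117 mm and thickness 22 mm, joined by a core cylinder of radius 66 mm and height 80 mm. The lower flange rests on z = 0 and the three cylinders share a vertical axis.

B is a rectangular dining table. The top is 955×751×34 mm with its upper surface at z = 705 mm. It stands on four 68×68 mm square legs, each inset 59 mm from the nearest pair of top edges, running from the floor to the underside of the top.

The table is on the floor beside the spool on its +y side.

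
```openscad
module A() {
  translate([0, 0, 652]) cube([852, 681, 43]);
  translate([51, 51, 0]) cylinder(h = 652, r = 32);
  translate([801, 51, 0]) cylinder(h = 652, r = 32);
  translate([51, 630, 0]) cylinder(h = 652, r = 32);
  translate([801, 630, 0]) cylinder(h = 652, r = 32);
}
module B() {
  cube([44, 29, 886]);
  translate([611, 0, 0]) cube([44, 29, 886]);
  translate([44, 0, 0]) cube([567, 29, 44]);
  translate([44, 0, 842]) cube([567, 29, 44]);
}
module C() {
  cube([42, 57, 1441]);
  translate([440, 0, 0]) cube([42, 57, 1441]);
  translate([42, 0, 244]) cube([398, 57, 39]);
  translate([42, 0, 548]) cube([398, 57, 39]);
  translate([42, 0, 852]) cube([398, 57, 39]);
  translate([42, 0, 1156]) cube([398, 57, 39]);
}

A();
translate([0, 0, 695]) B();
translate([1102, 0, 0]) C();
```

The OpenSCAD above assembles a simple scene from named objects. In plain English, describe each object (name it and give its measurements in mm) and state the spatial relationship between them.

A is a table with a 852×681 mm rectangular top, 43 mm thick, top surface at z = 695 mm, supported by four round legs of 64 mm diameter, each leg's bounding box inset 19 mm from the nearest pair of top edges, running from the floor.

B is a picture frame with a 567×798 mm rectangular opening (x by z) and a uniform 44 mm border on every side. Frame depth is 29 mm along y. It is built from two vertical stiles running the full outside height and two horizontal rails spanning the gap between the stiles.

C is a wooden ladder with two side rails of 42×57 mm section and 1441 mm height, set 482 mm apart overall. Between them run 4 rectangular rungs (57 mm deep, 39 mm thick), front faces flush with the rails' −y face. The bottom of the first rung is 244 mm above the floor and each subsequent rung is 304 mm higher than the one below.

The picture frame is on top of the table. The ladder is on the floor beside the table on its +x side.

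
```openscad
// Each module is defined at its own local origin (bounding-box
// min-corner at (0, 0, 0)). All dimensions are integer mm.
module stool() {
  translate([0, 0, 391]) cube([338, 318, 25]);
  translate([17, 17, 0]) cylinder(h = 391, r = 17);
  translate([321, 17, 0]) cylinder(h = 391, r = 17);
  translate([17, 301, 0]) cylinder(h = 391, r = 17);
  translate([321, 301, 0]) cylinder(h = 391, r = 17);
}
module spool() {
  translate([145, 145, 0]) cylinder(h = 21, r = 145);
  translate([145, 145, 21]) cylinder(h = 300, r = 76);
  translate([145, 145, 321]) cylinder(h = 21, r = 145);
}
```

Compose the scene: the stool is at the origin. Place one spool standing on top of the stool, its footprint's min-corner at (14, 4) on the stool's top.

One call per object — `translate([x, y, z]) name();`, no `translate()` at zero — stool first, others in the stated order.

stool();
translate([14, 4, 416]) spool();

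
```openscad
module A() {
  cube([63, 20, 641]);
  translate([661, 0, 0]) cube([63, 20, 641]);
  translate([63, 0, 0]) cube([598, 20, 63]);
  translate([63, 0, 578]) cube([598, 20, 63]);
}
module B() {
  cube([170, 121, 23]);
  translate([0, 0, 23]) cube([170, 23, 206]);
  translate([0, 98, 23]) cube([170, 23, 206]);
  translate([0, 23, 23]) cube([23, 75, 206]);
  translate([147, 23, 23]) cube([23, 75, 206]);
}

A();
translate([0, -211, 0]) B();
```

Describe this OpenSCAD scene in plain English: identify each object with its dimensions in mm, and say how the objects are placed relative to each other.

A is a picture frame with a 598×515 mm rectangular opening (x by z) and a uniform 63 mm border on every side. Frame depth is 20 mm along y. It is built from two vertical stiles running the full outside height and two horizontal rails spanning the gap between the stiles.

B is an open storage box with external size 170×121×229 mm and wall thickness 23 mm (the base is also 23 mm thick). The base covers the whole footprint; the four walls stand on the base, with the y-facing walls full-width and the x-facing walls fitting between their inner faces.

The open box is on the floor beside the picture frame on its −y side.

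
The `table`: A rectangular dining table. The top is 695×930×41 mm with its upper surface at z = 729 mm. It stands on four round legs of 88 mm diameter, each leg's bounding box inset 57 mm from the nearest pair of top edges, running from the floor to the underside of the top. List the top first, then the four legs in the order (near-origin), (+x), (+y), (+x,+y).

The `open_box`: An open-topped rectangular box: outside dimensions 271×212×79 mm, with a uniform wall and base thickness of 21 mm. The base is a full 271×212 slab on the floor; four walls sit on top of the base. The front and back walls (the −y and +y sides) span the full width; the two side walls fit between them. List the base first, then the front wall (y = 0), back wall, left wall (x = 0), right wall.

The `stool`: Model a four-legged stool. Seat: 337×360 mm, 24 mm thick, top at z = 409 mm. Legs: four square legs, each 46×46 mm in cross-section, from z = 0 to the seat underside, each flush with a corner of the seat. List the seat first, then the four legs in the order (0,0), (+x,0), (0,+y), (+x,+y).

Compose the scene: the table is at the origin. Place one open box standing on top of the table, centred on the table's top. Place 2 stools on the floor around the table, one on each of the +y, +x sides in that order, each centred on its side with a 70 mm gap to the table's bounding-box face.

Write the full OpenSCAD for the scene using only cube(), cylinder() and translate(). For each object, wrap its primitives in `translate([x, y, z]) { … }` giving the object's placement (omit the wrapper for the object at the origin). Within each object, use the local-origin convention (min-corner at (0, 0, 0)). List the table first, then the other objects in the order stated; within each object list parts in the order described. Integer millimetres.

translate([0, 0, 688]) cube([695, 930, 41]);
translate([101, 101, 0]) cylinder(h = 688, r = 44);
translate([594, 101, 0]) cylinder(h = 688, r = 44);
translate([101, 829, 0]) cylinder(h = 688, r = 44);
translate([594, 829, 0]) cylinder(h = 688, r = 44);
translate([212, 359, 729]) {
  cube([271, 212, 21]);
  translate([0, 0, 21]) cube([271, 21, 58]);
  translate([0, 191, 21]) cube([271, 21, 58]);
  translate([0, 21, 21]) cube([21, 170, 58]);
  translate([250, 21, 21]) cube([21, 170, 58]);
}
translate([179, 1000, 0]) {
  translate([0, 0, 385]) cube([337, 360, 24]);
  cube([46, 46, 385]);
  translate([291, 0, 0]) cube([46, 46, 385]);
  translate([0, 314, 0]) cube([46, 46, 385]);
  translate([291, 314, 0]) cube([46, 46, 385]);
}
translate([765, 285, 0]) {
  translate([0, 0, 385]) cube([337, 360, 24]);
  cube([46, 46, 385]);
  translate([291, 0, 0]) cube([46, 46, 385]);
  translate([0, 314, 0]) cube([46, 46, 385]);
  translate([291, 314, 0]) cube([46, 46, 385]);
}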